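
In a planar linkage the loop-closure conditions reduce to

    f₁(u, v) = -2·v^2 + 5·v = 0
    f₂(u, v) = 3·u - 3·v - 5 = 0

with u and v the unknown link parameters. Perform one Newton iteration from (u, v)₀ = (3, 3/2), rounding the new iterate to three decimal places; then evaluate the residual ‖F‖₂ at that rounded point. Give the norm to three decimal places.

18.000

At (3, 3/2): F = (3.000, -0.500).
Jacobian J = [[0, -4·v + 5], [3, -3]].
At the point, J = [[0.000, -1.000], [3.000, -3.000]] (det J = 3.000).
Solving J·Δ = −F gives Δ = (3.167, 3.000).
Then the next iterate is (u, v)₁ = (6.167, 4.500).
Re-evaluating at (6.167, 4.500): F = (-18.000, 0.001), so ‖F‖₂ = 18.000.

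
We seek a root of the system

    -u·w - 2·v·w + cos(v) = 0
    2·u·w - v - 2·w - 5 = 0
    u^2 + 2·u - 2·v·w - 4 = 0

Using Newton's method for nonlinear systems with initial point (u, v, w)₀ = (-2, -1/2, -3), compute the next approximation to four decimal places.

(-3.1370, -0.2705, 0.3488)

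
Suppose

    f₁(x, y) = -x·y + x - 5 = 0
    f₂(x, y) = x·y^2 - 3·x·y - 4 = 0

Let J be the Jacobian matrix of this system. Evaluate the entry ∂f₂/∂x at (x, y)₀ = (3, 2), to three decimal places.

∂f₂/∂x = y^2 - 3·y.
At (3, 2) this is -2.000.

-2.000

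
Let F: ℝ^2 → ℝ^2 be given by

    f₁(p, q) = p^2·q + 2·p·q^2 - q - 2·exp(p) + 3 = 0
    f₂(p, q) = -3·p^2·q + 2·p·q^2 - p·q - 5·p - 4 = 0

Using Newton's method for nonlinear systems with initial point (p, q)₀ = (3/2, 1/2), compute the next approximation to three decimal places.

At (3/2, 1/2): F = (-4.58838, -14.875).
Jacobian J = [[2·p·q + 2·q^2 - 2·exp(p), p^2 + 4·p·q - 1], [-6·p·q + 2·q^2 - q - 5, -3·p^2 + 4·p·q - p]].
At the point, J = [[-6.96338, 4.250], [-9.500, -5.250]] (det J = 76.93274).
Solving J·Δ = −F gives Δ = (-1.135, -0.780).
Then the next iterate is (p, q)₁ = (0.365, -0.280).

(0.365, -0.280)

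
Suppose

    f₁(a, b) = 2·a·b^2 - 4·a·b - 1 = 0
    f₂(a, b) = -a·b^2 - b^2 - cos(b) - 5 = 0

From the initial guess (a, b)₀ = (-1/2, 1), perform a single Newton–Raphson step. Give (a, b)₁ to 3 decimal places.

(-0.500, -37.102)

At (-1/2, 1): F = (0.000, -6.04030).
Jacobian J = [[2·b^2 - 4·b, 4·a·b - 4·a], [-b^2, -2·a·b - 2·b + sin(b)]].
At the point, J = [[-2.000, 0.000], [-1.000, -0.15853]] (det J = 0.31706).
Solving J·Δ = −F gives Δ = (0.000, -38.102).
Then the next iterate is (a, b)₁ = (-0.500, -37.102).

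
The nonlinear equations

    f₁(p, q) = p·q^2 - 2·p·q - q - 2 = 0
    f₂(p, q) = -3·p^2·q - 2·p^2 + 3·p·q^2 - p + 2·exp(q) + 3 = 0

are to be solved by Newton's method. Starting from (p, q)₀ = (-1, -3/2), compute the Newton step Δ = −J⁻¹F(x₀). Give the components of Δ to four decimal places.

(1.2272, -0.1732)

At (-1, -3/2): F = (-5.7500, 0.196260).
Jacobian J = [[q^2 - 2·q, 2·p·q - 2·p - 1], [-6·p·q - 4·p + 3·q^2 - 1, -3·p^2 + 6·p·q + 2·exp(q)]].
At the point, J = [[5.2500, 4.0000], [0.7500, 6.446260]] (det J = 30.842867).
Solving J·Δ = −F gives Δ = (1.2272, -0.1732).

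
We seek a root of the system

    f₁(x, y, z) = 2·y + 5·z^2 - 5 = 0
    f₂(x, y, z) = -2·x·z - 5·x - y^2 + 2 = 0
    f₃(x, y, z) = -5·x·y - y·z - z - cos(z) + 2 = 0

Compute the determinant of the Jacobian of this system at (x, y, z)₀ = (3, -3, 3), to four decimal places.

3107.1046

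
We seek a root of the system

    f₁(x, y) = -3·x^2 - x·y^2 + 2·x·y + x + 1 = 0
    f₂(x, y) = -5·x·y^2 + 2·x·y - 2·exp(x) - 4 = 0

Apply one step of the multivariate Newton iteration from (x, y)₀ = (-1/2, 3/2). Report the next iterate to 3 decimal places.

(-0.401, 1.811)

At (-1/2, 3/2): F = (-0.625, -1.08806).
Jacobian J = [[-6·x - y^2 + 2·y + 1, -2·x·y + 2·x], [-5·y^2 + 2·y - 2·exp(x), -10·x·y + 2·x]].
At the point, J = [[4.750, 0.500], [-9.46306, 6.500]] (det J = 35.60653).
Solving J·Δ = −F gives Δ = (0.099, 0.311).
Then the next iterate is (x, y)₁ = (-0.401, 1.811).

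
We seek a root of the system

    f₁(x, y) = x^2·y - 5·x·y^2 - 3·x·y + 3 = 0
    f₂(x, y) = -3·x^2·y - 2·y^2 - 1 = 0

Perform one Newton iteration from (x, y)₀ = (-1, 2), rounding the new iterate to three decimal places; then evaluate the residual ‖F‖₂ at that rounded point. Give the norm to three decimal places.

4.514

At (-1, 2): F = (31.000, -15.000).
Jacobian J = [[2·x·y - 5·y^2 - 3·y, x^2 - 10·x·y - 3·x], [-6·x·y, -3·x^2 - 4·y]].
At the point, J = [[-30.000, 24.000], [12.000, -11.000]] (det J = 42.000).
Solving J·Δ = −F gives Δ = (-0.452, -1.857).
Then the next iterate is (x, y)₁ = (-1.452, 0.143).
Re-evaluating at (-1.452, 0.143): F = (4.07286, -1.94536), so ‖F‖₂ = 4.514.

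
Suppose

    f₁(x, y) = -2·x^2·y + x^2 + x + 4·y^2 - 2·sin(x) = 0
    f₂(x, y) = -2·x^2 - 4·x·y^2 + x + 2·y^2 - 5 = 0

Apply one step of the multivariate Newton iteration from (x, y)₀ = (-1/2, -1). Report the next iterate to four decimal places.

(2.2236, -1.5905)

At (-1/2, -1): F = (5.208851, -2.0000).
Jacobian J = [[-4·x·y + 2·x - 2·cos(x) + 1, -2·x^2 + 8·y], [-4·x - 4·y^2 + 1, -8·x·y + 4·y]].
At the point, J = [[-3.755165, -8.5000], [-1.0000, -8.0000]] (det J = 21.541321).
Solving J·Δ = −F gives Δ = (2.7236, -0.5905).
Then the next iterate is (x, y)₁ = (2.2236, -1.5905).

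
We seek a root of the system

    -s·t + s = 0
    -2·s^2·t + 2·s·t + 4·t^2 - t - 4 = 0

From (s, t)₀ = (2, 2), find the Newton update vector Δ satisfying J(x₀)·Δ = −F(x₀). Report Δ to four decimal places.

(-0.5143, -0.7429)

At (2, 2): F = (-2.0000, 2.0000).
Jacobian J = [[-t + 1, -s], [-4·s·t + 2·t, -2·s^2 + 2·s + 8·t - 1]].
At the point, J = [[-1.0000, -2.0000], [-12.0000, 11.0000]] (det J = -35.0000).
Solving J·Δ = −F gives Δ = (-0.5143, -0.7429).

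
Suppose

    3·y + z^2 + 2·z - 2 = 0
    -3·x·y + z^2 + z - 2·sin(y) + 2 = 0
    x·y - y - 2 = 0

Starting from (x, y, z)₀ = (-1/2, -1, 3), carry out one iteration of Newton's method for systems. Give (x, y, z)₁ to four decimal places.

At (-1/2, -1, 3): F = (10.0000, 14.182942, -0.5000).
Jacobian J = [[0, 3, 2·z + 2], [-3·y, -3·x - 2·cos(y), 2·z + 1], [y, x - 1, 0]].
At the point, J = [[0.0000, 3.0000, 8.0000], [3.0000, 0.419395, 7.0000], [-1.0000, -1.5000, 0.0000]] (det J = -53.644837).
Solving J·Δ = −F gives Δ = (-1.3798, 0.5865, -1.4699).
Then the next iterate is (x, y, z)₁ = (-1.8798, -0.4135, 1.5301).

(-1.8798, -0.4135, 1.5301)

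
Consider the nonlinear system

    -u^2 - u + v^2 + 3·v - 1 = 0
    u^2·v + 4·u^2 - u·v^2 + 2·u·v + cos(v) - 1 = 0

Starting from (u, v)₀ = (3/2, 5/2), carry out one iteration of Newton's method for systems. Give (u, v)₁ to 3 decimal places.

(0.659, 0.954)

At (3/2, 5/2): F = (9.000, 10.94886).
Jacobian J = [[-2·u - 1, 2·v + 3], [2·u·v + 8·u - v^2 + 2·v, u^2 - 2·u·v + 2·u - sin(v)]].
At the point, J = [[-4.000, 8.000], [18.250, -2.84847]] (det J = -134.60611).
Solving J·Δ = −F gives Δ = (-0.841, -1.546).
Then the next iterate is (u, v)₁ = (0.659, 0.954).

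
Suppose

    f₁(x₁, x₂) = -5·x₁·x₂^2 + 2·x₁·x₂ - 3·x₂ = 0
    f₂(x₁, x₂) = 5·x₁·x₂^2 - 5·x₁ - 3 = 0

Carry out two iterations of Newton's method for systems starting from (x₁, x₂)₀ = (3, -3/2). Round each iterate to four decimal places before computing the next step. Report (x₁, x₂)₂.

At (3, -3/2): F = (-38.2500, 15.7500).
Jacobian J = [[-5·x₂^2 + 2·x₂, -10·x₁·x₂ + 2·x₁ - 3], [5·x₂^2 - 5, 10·x₁·x₂]].
At the point, J = [[-14.2500, 48.0000], [6.2500, -45.0000]] (det J = 341.2500).
Solving J·Δ = −F gives Δ = (-2.8286, -0.0429).
Then the next iterate is (x₁, x₂)₁ = (0.1714, -1.5429).
Round to (0.1714, -1.5429) and repeat: F = (2.059671, -1.816877), J = [[-14.988502, -0.012669], [6.902702, -2.644531]].
Δ = (0.1377, -0.3276), so (x₁, x₂)₂ = (0.3091, -1.8705).

(0.3091, -1.8705)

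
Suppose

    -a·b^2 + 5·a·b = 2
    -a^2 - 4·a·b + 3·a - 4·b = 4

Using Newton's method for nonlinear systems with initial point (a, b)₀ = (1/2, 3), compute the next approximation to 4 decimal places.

(0.1006, 0.2073)

At (1/2, 3): F = (1.0000, -20.7500).
Jacobian J = [[-b^2 + 5·b, -2·a·b + 5·a], [-2·a - 4·b + 3, -4·a - 4]].
At the point, J = [[6.0000, -0.5000], [-10.0000, -6.0000]] (det J = -41.0000).
Solving J·Δ = −F gives Δ = (-0.3994, -2.7927).
Then the next iterate is (a, b)₁ = (0.1006, 0.2073).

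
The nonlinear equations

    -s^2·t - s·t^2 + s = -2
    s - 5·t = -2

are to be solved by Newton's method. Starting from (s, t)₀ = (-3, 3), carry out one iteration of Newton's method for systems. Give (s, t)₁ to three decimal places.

At (-3, 3): F = (-1.000, -16.000).
Jacobian J = [[-2·s·t - t^2 + 1, -s^2 - 2·s·t], [1, -5]].
At the point, J = [[10.000, 9.000], [1.000, -5.000]] (det J = -59.000).
Solving J·Δ = −F gives Δ = (2.525, -2.695).
Then the next iterate is (s, t)₁ = (-0.475, 0.305).

(-0.475, 0.305)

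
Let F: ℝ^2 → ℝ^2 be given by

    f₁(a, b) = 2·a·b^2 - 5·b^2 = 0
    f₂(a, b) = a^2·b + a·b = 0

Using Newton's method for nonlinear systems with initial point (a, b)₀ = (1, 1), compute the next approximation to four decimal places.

At (1, 1): F = (-3.0000, 2.0000).
Jacobian J = [[2·b^2, 4·a·b - 10·b], [2·a·b + b, a^2 + a]].
At the point, J = [[2.0000, -6.0000], [3.0000, 2.0000]] (det J = 22.0000).
Solving J·Δ = −F gives Δ = (-0.2727, -0.5909).
Then the next iterate is (a, b)₁ = (0.7273, 0.4091).

(0.7273, 0.4091)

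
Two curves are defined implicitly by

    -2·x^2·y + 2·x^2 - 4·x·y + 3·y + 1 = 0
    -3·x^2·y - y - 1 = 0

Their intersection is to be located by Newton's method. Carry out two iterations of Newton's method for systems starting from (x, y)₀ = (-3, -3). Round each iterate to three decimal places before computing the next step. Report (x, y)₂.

(-1.678, -0.747)

At (-3, -3): F = (28.000, 83.000).
Jacobian J = [[-4·x·y + 4·x - 4·y, -2·x^2 - 4·x + 3], [-6·x·y, -3·x^2 - 1]].
At the point, J = [[-36.000, -3.000], [-54.000, -28.000]] (det J = 846.000).
Solving J·Δ = −F gives Δ = (0.632, 1.745).
Then the next iterate is (x, y)₁ = (-2.368, -1.255).
Round to (-2.368, -1.255) and repeat: F = (10.63712, 21.36695), J = [[-16.33936, 1.25715], [-17.83104, -17.82227]].
Δ = (0.690, 0.508), so (x, y)₂ = (-1.678, -0.747).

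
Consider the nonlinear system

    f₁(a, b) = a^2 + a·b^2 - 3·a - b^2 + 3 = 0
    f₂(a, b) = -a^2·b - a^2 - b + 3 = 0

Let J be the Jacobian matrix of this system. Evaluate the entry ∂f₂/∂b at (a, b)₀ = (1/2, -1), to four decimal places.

-1.2500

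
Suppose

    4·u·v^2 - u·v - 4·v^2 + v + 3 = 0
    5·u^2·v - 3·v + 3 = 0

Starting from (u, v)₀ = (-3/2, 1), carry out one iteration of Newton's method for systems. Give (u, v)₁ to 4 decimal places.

(-0.8281, 0.8580)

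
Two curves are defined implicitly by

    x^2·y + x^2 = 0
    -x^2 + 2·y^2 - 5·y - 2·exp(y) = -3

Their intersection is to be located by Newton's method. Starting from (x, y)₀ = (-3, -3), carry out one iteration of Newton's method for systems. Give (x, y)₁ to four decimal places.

At (-3, -3): F = (-18.0000, 26.900426).
Jacobian J = [[2·x·y + 2·x, x^2], [-2·x, 4·y - 2·exp(y) - 5]].
At the point, J = [[12.0000, 9.0000], [6.0000, -17.099574]] (det J = -259.194890).
Solving J·Δ = −F gives Δ = (0.2534, 1.6621).
Then the next iterate is (x, y)₁ = (-2.7466, -1.3379).

(-2.7466, -1.3379)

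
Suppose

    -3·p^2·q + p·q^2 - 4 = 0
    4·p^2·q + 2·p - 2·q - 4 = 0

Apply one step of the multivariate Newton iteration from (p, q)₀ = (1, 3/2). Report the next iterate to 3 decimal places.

(0.074, 7.481)

At (1, 3/2): F = (-6.250, 1.000).
Jacobian J = [[-6·p·q + q^2, -3·p^2 + 2·p·q], [8·p·q + 2, 4·p^2 - 2]].
At the point, J = [[-6.750, 0.000], [14.000, 2.000]] (det J = -13.500).
Solving J·Δ = −F gives Δ = (-0.926, 5.981).
Then the next iterate is (p, q)₁ = (0.074, 7.481).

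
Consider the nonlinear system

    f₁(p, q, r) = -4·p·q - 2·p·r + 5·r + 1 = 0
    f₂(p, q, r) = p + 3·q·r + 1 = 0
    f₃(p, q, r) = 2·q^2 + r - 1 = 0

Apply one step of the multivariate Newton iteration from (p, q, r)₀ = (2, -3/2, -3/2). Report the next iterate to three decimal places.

At (2, -3/2, -3/2): F = (11.500, 9.750, 2.000).
Jacobian J = [[-4·q - 2·r, -4·p, -2·p + 5], [1, 3·r, 3·q], [0, 4·q, 1]].
At the point, J = [[9.000, -8.000, 1.000], [1.000, -4.500, -4.500], [0.000, -6.000, 1.000]] (det J = -281.500).
Solving J·Δ = −F gives Δ = (-0.930, 0.566, 1.394).
Then the next iterate is (p, q, r)₁ = (1.070, -0.934, -0.106).

(1.070, -0.934, -0.106)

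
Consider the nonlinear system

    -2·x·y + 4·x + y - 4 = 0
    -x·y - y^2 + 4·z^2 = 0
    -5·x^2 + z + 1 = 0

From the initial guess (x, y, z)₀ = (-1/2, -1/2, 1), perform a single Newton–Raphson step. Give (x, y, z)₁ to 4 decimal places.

(-0.4364, 2.8410, -0.0679)

At (-1/2, -1/2, 1): F = (-7.0000, 3.5000, 0.7500).
Jacobian J = [[-2·y + 4, -2·x + 1, 0], [-y, -x - 2·y, 8·z], [-10·x, 0, 1]].
At the point, J = [[5.0000, 2.0000, 0.0000], [0.5000, 1.5000, 8.0000], [5.0000, 0.0000, 1.0000]] (det J = 86.5000).
Solving J·Δ = −F gives Δ = (0.0636, 3.3410, -1.0679).
Then the next iterate is (x, y, z)₁ = (-0.4364, 2.8410, -0.0679).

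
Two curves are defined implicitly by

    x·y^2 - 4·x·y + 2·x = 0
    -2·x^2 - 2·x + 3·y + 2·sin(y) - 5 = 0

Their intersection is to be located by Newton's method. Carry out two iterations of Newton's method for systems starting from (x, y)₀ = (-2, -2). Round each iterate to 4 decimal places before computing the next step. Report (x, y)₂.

(-2.4578, -7.8724)

At (-2, -2): F = (-28.0000, -16.818595).
Jacobian J = [[y^2 - 4·y + 2, 2·x·y - 4·x], [-4·x - 2, 2·cos(y) + 3]].
At the point, J = [[14.0000, 16.0000], [6.0000, 2.167706]] (det J = -65.652111).
Solving J·Δ = −F gives Δ = (3.1743, -1.0275).
Then the next iterate is (x, y)₁ = (1.1743, -3.0275).
Round to (1.1743, -3.0275) and repeat: F = (27.332721, -19.416752), J = [[23.275756, -11.807586], [-6.6972, 1.013003]].
Δ = (-3.6321, -4.8449), so (x, y)₂ = (-2.4578, -7.8724).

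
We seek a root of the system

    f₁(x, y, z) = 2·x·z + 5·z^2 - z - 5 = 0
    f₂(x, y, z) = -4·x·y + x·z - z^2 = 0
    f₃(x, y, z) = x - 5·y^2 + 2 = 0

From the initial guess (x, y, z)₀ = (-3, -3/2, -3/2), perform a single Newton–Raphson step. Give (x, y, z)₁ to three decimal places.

(-1.392, -0.791, -0.958)

At (-3, -3/2, -3/2): F = (16.750, -15.750, -12.250).
Jacobian J = [[2·z, 0, 2·x + 10·z - 1], [-4·y + z, -4·x, x - 2·z], [1, -10·y, 0]].
At the point, J = [[-3.000, 0.000, -22.000], [4.500, 12.000, 0.000], [1.000, 15.000, 0.000]] (det J = -1221.000).
Solving J·Δ = −F gives Δ = (1.608, 0.709, 0.542).
Then the next iterate is (x, y, z)₁ = (-1.392, -0.791, -0.958).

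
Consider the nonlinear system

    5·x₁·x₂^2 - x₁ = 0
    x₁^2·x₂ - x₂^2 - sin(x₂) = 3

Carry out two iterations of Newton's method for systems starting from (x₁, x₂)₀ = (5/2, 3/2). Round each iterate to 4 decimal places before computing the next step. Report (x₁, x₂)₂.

(2.5572, 0.5182)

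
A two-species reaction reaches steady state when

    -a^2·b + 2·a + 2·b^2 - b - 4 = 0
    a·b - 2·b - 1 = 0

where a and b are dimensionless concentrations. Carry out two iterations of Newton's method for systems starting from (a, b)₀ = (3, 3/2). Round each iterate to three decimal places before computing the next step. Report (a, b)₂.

(-1.672, 3.391)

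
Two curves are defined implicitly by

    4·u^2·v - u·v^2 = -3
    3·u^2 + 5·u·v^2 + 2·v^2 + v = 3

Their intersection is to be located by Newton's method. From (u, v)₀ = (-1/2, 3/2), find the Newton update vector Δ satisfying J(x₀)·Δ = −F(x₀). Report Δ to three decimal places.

(0.114, -1.875)

At (-1/2, 3/2): F = (5.625, -1.875).
Jacobian J = [[8·u·v - v^2, 4·u^2 - 2·u·v], [6·u + 5·v^2, 10·u·v + 4·v + 1]].
At the point, J = [[-8.250, 2.500], [8.250, -0.500]] (det J = -16.500).
Solving J·Δ = −F gives Δ = (0.114, -1.875).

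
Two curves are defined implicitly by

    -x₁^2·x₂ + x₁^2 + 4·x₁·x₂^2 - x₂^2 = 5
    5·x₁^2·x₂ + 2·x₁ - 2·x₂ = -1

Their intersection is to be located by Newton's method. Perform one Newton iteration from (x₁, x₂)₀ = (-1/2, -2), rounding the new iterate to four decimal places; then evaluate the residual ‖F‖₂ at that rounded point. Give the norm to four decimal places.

At (-1/2, -2): F = (-16.2500, 1.5000).
Jacobian J = [[-2·x₁·x₂ + 2·x₁ + 4·x₂^2, -x₁^2 + 8·x₁·x₂ - 2·x₂], [10·x₁·x₂ + 2, 5·x₁^2 - 2]].
At the point, J = [[13.0000, 11.7500], [12.0000, -0.7500]] (det J = -150.7500).
Solving J·Δ = −F gives Δ = (-0.0361, 1.4229).
Then the next iterate is (x₁, x₂)₁ = (-0.5361, -0.5771).
Re-evaluating at (-0.5361, -0.5771): F = (-5.593961, 0.252698), so ‖F‖₂ = 5.5997.

5.5997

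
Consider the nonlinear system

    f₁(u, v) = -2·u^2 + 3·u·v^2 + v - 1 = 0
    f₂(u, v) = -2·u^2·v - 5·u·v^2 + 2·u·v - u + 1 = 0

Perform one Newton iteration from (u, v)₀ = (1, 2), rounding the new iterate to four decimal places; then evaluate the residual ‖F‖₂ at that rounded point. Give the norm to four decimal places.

6.4569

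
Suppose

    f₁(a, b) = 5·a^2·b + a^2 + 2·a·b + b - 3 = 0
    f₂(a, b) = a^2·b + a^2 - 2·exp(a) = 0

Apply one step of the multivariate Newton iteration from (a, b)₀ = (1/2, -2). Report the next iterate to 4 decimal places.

At (1/2, -2): F = (-9.2500, -3.547443).
Jacobian J = [[10·a·b + 2·a + 2·b, 5·a^2 + 2·a + 1], [2·a·b + 2·a - 2·exp(a), a^2]].
At the point, J = [[-13.0000, 3.2500], [-4.297443, 0.2500]] (det J = 10.716688).
Solving J·Δ = −F gives Δ = (-0.8600, -0.5940).
Then the next iterate is (a, b)₁ = (-0.3600, -2.5940).

(-0.3600, -2.5940)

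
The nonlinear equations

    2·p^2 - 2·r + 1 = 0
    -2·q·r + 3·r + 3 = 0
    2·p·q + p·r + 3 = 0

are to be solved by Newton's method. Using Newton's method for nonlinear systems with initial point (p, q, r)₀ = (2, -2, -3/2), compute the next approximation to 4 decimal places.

(0.7943, -2.2464, -0.3230)

At (2, -2, -3/2): F = (12.0000, -7.5000, -8.0000).
Jacobian J = [[4·p, 0, -2], [0, -2·r, -2·q + 3], [2·q + r, 2·p, p]].
At the point, J = [[8.0000, 0.0000, -2.0000], [0.0000, 3.0000, 7.0000], [-5.5000, 4.0000, 2.0000]] (det J = -209.0000).
Solving J·Δ = −F gives Δ = (-1.2057, -0.2464, 1.1770).
Then the next iterate is (p, q, r)₁ = (0.7943, -2.2464, -0.3230).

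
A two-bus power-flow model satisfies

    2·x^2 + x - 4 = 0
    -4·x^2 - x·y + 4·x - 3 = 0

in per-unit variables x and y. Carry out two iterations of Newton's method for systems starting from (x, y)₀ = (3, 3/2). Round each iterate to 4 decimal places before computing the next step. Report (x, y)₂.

At (3, 3/2): F = (17.0000, -31.5000).
Jacobian J = [[4·x + 1, 0], [-8·x - y + 4, -x]].
At the point, J = [[13.0000, 0.0000], [-21.5000, -3.0000]] (det J = -39.0000).
Solving J·Δ = −F gives Δ = (-1.3077, -1.1282).
Then the next iterate is (x, y)₁ = (1.6923, 0.3718).
Round to (1.6923, 0.3718) and repeat: F = (3.420059, -8.315514), J = [[7.7692, 0.0000], [-9.9102, -1.6923]].
Δ = (-0.4402, -2.3359), so (x, y)₂ = (1.2521, -1.9641).

(1.2521, -1.9641)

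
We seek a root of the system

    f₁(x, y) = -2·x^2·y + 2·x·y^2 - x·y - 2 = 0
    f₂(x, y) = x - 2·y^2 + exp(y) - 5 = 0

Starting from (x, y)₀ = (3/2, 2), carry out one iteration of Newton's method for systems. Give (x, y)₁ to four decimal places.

(12.5899, 13.4232)

At (3/2, 2): F = (-2.0000, -4.110944).
Jacobian J = [[-4·x·y + 2·y^2 - y, -2·x^2 + 4·x·y - x], [1, -4·y + exp(y)]].
At the point, J = [[-6.0000, 6.0000], [1.0000, -0.610944]] (det J = -2.334337).
Solving J·Δ = −F gives Δ = (11.0899, 11.4232).
Then the next iterate is (x, y)₁ = (12.5899, 13.4232).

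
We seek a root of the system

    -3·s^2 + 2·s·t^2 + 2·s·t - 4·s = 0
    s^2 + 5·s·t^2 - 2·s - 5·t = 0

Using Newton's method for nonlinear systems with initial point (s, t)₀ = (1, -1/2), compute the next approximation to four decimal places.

(0.2857, -0.3143)

At (1, -1/2): F = (-7.5000, 2.7500).
Jacobian J = [[-6·s + 2·t^2 + 2·t - 4, 4·s·t + 2·s], [2·s + 5·t^2 - 2, 10·s·t - 5]].
At the point, J = [[-10.5000, 0.0000], [1.2500, -10.0000]] (det J = 105.0000).
Solving J·Δ = −F gives Δ = (-0.7143, 0.1857).
Then the next iterate is (s, t)₁ = (0.2857, -0.3143).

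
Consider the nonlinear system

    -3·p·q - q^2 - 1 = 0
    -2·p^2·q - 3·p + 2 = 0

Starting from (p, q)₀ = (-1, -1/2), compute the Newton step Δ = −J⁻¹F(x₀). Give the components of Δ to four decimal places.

(1.0882, 0.2794)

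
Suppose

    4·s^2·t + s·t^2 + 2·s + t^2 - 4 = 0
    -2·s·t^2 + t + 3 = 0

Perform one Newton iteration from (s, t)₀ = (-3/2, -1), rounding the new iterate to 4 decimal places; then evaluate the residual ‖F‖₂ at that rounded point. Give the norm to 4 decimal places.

7.1902

At (-3/2, -1): F = (-16.5000, 5.0000).
Jacobian J = [[8·s·t + t^2 + 2, 4·s^2 + 2·s·t + 2·t], [-2·t^2, -4·s·t + 1]].
At the point, J = [[15.0000, 10.0000], [-2.0000, -5.0000]] (det J = -55.0000).
Solving J·Δ = −F gives Δ = (0.5909, 0.7636).
Then the next iterate is (s, t)₁ = (-0.9091, -0.2364).
Re-evaluating at (-0.9091, -0.2364): F = (-6.594623, 2.865210), so ‖F‖₂ = 7.1902.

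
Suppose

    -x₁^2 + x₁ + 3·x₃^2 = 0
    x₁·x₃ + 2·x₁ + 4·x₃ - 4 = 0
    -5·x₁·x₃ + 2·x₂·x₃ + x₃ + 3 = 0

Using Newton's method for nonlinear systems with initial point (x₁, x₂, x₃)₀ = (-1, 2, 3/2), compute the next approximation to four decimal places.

(0.2333, 2.2130, 0.5611)

At (-1, 2, 3/2): F = (4.7500, -1.5000, 18.0000).
Jacobian J = [[-2·x₁ + 1, 0, 6·x₃], [x₃ + 2, 0, x₁ + 4], [-5·x₃, 2·x₃, -5·x₁ + 2·x₂ + 1]].
At the point, J = [[3.0000, 0.0000, 9.0000], [3.5000, 0.0000, 3.0000], [-7.5000, 3.0000, 10.0000]] (det J = 67.5000).
Solving J·Δ = −F gives Δ = (1.2333, 0.2130, -0.9389).
Then the next iterate is (x₁, x₂, x₃)₁ = (0.2333, 2.2130, 0.5611).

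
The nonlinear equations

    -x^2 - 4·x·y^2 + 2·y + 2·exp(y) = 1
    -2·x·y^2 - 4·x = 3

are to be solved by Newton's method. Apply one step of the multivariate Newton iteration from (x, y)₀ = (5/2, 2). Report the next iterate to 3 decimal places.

(3.893, -0.486)

At (5/2, 2): F = (-28.47189, -33.000).
Jacobian J = [[-2·x - 4·y^2, -8·x·y + 2·exp(y) + 2], [-2·y^2 - 4, -4·x·y]].
At the point, J = [[-21.000, -23.22189], [-12.000, -20.000]] (det J = 141.33735).
Solving J·Δ = −F gives Δ = (1.393, -2.486).
Then the next iterate is (x, y)₁ = (3.893, -0.486).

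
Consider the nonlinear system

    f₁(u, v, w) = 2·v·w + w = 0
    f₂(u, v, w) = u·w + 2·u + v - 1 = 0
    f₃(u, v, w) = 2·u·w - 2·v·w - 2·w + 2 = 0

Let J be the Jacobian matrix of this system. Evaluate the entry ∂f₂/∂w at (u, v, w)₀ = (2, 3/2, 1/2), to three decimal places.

∂f₂/∂w = u.
At (2, 3/2, 1/2) this is 2.000.

2.000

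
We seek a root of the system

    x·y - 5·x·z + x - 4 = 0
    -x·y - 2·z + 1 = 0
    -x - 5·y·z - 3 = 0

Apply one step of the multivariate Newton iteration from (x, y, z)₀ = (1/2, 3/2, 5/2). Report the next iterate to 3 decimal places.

At (1/2, 3/2, 5/2): F = (-9.000, -4.750, -22.250).
Jacobian J = [[y - 5·z + 1, x, -5·x], [-y, -x, -2], [-1, -5·z, -5·y]].
At the point, J = [[-10.000, 0.500, -2.500], [-1.500, -0.500, -2.000], [-1.000, -12.500, -7.500]] (det J = 162.250).
Solving J·Δ = −F gives Δ = (-0.463, -0.619, -1.873).
Then the next iterate is (x, y, z)₁ = (0.037, 0.881, 0.627).

(0.037, 0.881, 0.627)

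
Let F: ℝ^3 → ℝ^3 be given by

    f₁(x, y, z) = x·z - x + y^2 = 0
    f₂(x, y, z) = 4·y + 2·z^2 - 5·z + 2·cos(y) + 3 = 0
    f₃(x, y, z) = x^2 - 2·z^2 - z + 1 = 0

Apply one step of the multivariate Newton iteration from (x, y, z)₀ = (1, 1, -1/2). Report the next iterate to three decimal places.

(-0.550, -0.462, 0.599)

At (1, 1, -1/2): F = (-0.500, 11.08060, 2.000).
Jacobian J = [[z - 1, 2·y, x], [0, -2·sin(y) + 4, 4·z - 5], [2·x, 0, -4·z - 1]].
At the point, J = [[-1.500, 2.000, 1.000], [0.000, 2.31706, -7.000], [2.000, 0.000, 1.000]] (det J = -36.10970).
Solving J·Δ = −F gives Δ = (-1.550, -1.462, 1.099).
Then the next iterate is (x, y, z)₁ = (-0.550, -0.462, 0.599).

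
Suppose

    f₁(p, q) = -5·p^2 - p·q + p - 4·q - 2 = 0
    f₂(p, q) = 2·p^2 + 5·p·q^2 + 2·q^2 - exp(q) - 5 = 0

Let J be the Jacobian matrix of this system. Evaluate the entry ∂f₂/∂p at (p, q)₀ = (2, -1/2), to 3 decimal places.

∂f₂/∂p = 4·p + 5·q^2.
At (2, -1/2) this is 9.250.

9.250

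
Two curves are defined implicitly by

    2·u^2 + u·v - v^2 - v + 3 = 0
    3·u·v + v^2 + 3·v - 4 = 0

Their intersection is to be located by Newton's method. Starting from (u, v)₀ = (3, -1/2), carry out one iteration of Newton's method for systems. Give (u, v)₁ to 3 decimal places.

(1.118, 0.130)

At (3, -1/2): F = (19.750, -9.750).
Jacobian J = [[4·u + v, u - 2·v - 1], [3·v, 3·u + 2·v + 3]].
At the point, J = [[11.500, 3.000], [-1.500, 11.000]] (det J = 131.000).
Solving J·Δ = −F gives Δ = (-1.882, 0.630).
Then the next iterate is (u, v)₁ = (1.118, 0.130).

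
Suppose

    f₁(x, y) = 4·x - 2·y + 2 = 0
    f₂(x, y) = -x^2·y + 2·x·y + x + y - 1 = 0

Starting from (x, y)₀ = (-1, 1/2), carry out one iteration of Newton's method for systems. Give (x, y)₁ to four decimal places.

(-1.0000, -1.0000)

At (-1, 1/2): F = (-3.0000, -3.0000).
Jacobian J = [[4, -2], [-2·x·y + 2·y + 1, -x^2 + 2·x + 1]].
At the point, J = [[4.0000, -2.0000], [3.0000, -2.0000]] (det J = -2.0000).
Solving J·Δ = −F gives Δ = (0.0000, -1.5000).
Then the next iterate is (x, y)₁ = (-1.0000, -1.0000).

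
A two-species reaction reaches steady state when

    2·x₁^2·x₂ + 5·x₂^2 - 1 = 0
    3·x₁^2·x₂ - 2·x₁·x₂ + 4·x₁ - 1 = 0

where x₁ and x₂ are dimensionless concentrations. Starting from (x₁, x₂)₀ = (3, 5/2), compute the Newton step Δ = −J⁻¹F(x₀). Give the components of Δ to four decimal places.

At (3, 5/2): F = (75.2500, 63.5000).
Jacobian J = [[4·x₁·x₂, 2·x₁^2 + 10·x₂], [6·x₁·x₂ - 2·x₂ + 4, 3·x₁^2 - 2·x₁]].
At the point, J = [[30.0000, 43.0000], [44.0000, 21.0000]] (det J = -1262.0000).
Solving J·Δ = −F gives Δ = (-0.9115, -1.1141).

(-0.9115, -1.1141)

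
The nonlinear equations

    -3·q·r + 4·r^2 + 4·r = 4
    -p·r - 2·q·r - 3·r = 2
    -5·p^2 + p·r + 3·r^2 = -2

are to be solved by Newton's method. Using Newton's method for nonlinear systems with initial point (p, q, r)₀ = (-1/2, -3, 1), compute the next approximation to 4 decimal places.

(-0.4080, -3.5058, 0.3087)

At (-1/2, -3, 1): F = (13.0000, 1.5000, 3.2500).
Jacobian J = [[0, -3·r, -3·q + 8·r + 4], [-r, -2·r, -p - 2·q - 3], [-10·p + r, 0, p + 6·r]].
At the point, J = [[0.0000, -3.0000, 21.0000], [-1.0000, -2.0000, 3.5000], [6.0000, 0.0000, 5.5000]] (det J = 172.5000).
Solving J·Δ = −F gives Δ = (0.0920, -0.5058, -0.6913).
Then the next iterate is (p, q, r)₁ = (-0.4080, -3.5058, 0.3087).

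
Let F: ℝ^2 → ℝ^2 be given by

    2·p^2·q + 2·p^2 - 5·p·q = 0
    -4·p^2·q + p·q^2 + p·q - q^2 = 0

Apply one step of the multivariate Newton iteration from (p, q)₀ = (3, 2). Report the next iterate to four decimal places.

At (3, 2): F = (24.0000, -58.0000).
Jacobian J = [[4·p·q + 4·p - 5·q, 2·p^2 - 5·p], [-8·p·q + q^2 + q, -4·p^2 + 2·p·q + p - 2·q]].
At the point, J = [[26.0000, 3.0000], [-42.0000, -25.0000]] (det J = -524.0000).
Solving J·Δ = −F gives Δ = (-0.8130, -0.9542).
Then the next iterate is (p, q)₁ = (2.1870, 1.0458).

(2.1870, 1.0458)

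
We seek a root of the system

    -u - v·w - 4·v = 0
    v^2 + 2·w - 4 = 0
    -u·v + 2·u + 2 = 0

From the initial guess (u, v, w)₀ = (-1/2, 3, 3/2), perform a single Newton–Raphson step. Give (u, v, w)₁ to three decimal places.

At (-1/2, 3, 3/2): F = (-16.000, 8.000, 2.500).
Jacobian J = [[-1, -w - 4, -v], [0, 2·v, 2], [-v + 2, -u, 0]].
At the point, J = [[-1.000, -5.500, -3.000], [0.000, 6.000, 2.000], [-1.000, 0.500, 0.000]] (det J = -6.000).
Solving J·Δ = −F gives Δ = (3.583, 2.167, -10.500).
Then the next iterate is (u, v, w)₁ = (3.083, 5.167, -9.000).

(3.083, 5.167, -9.000)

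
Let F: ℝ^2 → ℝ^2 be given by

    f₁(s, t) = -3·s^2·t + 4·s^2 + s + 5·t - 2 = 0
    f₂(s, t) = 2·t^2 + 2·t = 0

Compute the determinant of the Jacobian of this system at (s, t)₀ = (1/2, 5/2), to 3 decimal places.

-30.000

J = [[-6·s·t + 8·s + 1, -3·s^2 + 5], [0, 4·t + 2]].
At the point, J = [[-2.500, 4.250], [0.000, 12.000]].
det J = -30.000.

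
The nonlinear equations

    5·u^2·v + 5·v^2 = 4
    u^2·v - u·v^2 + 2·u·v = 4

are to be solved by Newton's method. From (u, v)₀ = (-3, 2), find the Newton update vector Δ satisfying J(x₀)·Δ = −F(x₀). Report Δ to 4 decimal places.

At (-3, 2): F = (106.0000, 14.0000).
Jacobian J = [[10·u·v, 5·u^2 + 10·v], [2·u·v - v^2 + 2·v, u^2 - 2·u·v + 2·u]].
At the point, J = [[-60.0000, 65.0000], [-12.0000, 15.0000]] (det J = -120.0000).
Solving J·Δ = −F gives Δ = (5.6667, 3.6000).

(5.6667, 3.6000)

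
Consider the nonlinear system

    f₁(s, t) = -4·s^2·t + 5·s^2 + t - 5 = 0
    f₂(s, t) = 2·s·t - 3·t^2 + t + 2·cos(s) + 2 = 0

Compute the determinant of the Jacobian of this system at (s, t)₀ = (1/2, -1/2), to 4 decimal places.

J = [[-8·s·t + 10·s, -4·s^2 + 1], [2·t - 2·sin(s), 2·s - 6·t + 1]].
At the point, J = [[7.0000, 0.0000], [-1.958851, 5.0000]].
det J = 35.0000.

35.0000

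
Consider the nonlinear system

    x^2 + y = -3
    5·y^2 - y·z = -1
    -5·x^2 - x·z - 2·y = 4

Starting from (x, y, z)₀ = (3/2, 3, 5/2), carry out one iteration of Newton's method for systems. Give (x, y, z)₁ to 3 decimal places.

At (3/2, 3, 5/2): F = (8.250, 38.500, -25.000).
Jacobian J = [[2·x, 1, 0], [0, 10·y - z, -y], [-10·x - z, -2, -x]].
At the point, J = [[3.000, 1.000, 0.000], [0.000, 27.500, -3.000], [-17.500, -2.000, -1.500]] (det J = -89.250).
Solving J·Δ = −F gives Δ = (-2.880, 0.391, 16.415).
Then the next iterate is (x, y, z)₁ = (-1.380, 3.391, 18.915).

(-1.380, 3.391, 18.915)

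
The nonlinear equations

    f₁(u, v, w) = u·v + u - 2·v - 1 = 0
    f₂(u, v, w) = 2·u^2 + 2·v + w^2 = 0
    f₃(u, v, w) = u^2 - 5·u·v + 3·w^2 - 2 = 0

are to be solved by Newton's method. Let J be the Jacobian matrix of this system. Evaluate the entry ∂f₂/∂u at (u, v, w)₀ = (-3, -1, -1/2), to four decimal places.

∂f₂/∂u = 4·u.
At (-3, -1, -1/2) this is -12.0000.

-12.0000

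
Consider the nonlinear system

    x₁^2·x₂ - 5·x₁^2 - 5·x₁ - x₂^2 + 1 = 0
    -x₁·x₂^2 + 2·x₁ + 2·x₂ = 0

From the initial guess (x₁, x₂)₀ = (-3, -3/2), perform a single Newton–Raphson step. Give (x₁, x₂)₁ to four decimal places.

At (-3, -3/2): F = (-44.7500, -2.2500).
Jacobian J = [[2·x₁·x₂ - 10·x₁ - 5, x₁^2 - 2·x₂], [-x₂^2 + 2, -2·x₁·x₂ + 2]].
At the point, J = [[34.0000, 12.0000], [-0.2500, -7.0000]] (det J = -235.0000).
Solving J·Δ = −F gives Δ = (1.4479, -0.3731).
Then the next iterate is (x₁, x₂)₁ = (-1.5521, -1.8731).

(-1.5521, -1.8731)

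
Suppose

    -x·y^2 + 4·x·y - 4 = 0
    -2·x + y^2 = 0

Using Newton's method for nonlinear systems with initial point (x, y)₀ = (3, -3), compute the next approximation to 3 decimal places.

(1.323, -1.941)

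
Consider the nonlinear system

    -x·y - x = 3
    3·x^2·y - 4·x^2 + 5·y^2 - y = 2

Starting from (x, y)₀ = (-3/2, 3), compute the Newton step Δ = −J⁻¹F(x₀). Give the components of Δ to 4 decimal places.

(0.2521, -1.3278)

At (-3/2, 3): F = (3.0000, 51.2500).
Jacobian J = [[-y - 1, -x], [6·x·y - 8·x, 3·x^2 + 10·y - 1]].
At the point, J = [[-4.0000, 1.5000], [-15.0000, 35.7500]] (det J = -120.5000).
Solving J·Δ = −F gives Δ = (0.2521, -1.3278).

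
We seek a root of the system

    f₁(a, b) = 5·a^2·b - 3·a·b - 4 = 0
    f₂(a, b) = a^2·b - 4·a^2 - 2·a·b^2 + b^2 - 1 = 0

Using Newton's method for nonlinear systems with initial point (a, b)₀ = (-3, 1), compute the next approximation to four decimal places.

(-1.5927, 0.9341)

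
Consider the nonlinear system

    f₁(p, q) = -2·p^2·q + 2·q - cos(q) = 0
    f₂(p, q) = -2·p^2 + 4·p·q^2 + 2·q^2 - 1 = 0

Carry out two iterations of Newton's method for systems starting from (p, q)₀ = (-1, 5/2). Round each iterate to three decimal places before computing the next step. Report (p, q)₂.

At (-1, 5/2): F = (0.80114, -15.500).
Jacobian J = [[-4·p·q, -2·p^2 + sin(q) + 2], [-4·p + 4·q^2, 8·p·q + 4·q]].
At the point, J = [[10.000, 0.59847], [29.000, -10.000]] (det J = -117.35569).
Solving J·Δ = −F gives Δ = (0.011, -1.519).
Then the next iterate is (p, q)₁ = (-0.989, 0.981).
Round to (-0.989, 0.981) and repeat: F = (-0.51327, -4.83862), J = [[3.88084, 0.87481], [7.80544, -3.83767]].
Δ = (0.286, -0.680), so (p, q)₂ = (-0.703, 0.301).

(-0.703, 0.301)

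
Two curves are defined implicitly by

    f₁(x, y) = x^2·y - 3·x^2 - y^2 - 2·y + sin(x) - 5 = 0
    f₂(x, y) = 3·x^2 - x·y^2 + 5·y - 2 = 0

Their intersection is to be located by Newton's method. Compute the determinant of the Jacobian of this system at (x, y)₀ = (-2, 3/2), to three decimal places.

J = [[2·x·y - 6·x + cos(x), x^2 - 2·y - 2], [6·x - y^2, -2·x·y + 5]].
At the point, J = [[5.58385, -1.000], [-14.250, 11.000]].
det J = 47.172.

47.172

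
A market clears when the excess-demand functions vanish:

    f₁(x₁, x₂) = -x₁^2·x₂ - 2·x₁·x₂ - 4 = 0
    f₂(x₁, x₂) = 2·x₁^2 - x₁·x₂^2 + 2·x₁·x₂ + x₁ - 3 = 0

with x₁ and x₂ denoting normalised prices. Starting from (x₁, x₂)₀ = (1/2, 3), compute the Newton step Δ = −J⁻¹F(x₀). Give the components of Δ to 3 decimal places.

(-0.618, -1.750)

At (1/2, 3): F = (-7.750, -3.500).
Jacobian J = [[-2·x₁·x₂ - 2·x₂, -x₁^2 - 2·x₁], [4·x₁ - x₂^2 + 2·x₂ + 1, -2·x₁·x₂ + 2·x₁]].
At the point, J = [[-9.000, -1.250], [0.000, -2.000]] (det J = 18.000).
Solving J·Δ = −F gives Δ = (-0.618, -1.750).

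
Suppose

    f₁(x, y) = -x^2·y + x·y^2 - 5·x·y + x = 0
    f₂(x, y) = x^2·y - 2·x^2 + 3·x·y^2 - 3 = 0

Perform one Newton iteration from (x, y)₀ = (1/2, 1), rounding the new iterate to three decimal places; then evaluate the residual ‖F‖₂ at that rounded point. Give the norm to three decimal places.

At (1/2, 1): F = (-1.750, -1.750).
Jacobian J = [[-2·x·y + y^2 - 5·y + 1, -x^2 + 2·x·y - 5·x], [2·x·y - 4·x + 3·y^2, x^2 + 6·x·y]].
At the point, J = [[-4.000, -1.750], [2.000, 3.250]] (det J = -9.500).
Solving J·Δ = −F gives Δ = (-0.921, 1.105).
Then the next iterate is (x, y)₁ = (-0.421, 2.105).
Re-evaluating at (-0.421, 2.105): F = (1.77147, -8.57777), so ‖F‖₂ = 8.759.

8.759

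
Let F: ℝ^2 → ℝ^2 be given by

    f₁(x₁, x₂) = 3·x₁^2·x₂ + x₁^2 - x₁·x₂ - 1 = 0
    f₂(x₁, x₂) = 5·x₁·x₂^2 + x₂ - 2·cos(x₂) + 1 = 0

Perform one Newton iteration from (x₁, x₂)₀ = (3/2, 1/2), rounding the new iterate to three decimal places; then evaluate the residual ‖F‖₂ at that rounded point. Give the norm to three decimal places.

At (3/2, 1/2): F = (3.875, 1.61983).
Jacobian J = [[6·x₁·x₂ + 2·x₁ - x₂, 3·x₁^2 - x₁], [5·x₂^2, 10·x₁·x₂ + 2·sin(x₂) + 1]].
At the point, J = [[7.000, 5.250], [1.250, 9.45885]] (det J = 59.64946).
Solving J·Δ = −F gives Δ = (-0.472, -0.109).
Then the next iterate is (x₁, x₂)₁ = (1.028, 0.391).
Re-evaluating at (1.028, 0.391): F = (0.89444, 0.32775), so ‖F‖₂ = 0.953.

0.953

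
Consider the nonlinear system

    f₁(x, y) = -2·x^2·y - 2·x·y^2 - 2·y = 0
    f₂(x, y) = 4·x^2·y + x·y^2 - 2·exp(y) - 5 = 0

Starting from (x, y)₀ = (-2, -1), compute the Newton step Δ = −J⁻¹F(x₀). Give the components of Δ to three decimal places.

(1.390, 0.006)

At (-2, -1): F = (14.000, -23.73576).
Jacobian J = [[-4·x·y - 2·y^2, -2·x^2 - 4·x·y - 2], [8·x·y + y^2, 4·x^2 + 2·x·y - 2·exp(y)]].
At the point, J = [[-10.000, -18.000], [17.000, 19.26424]] (det J = 113.35759).
Solving J·Δ = −F gives Δ = (1.390, 0.006).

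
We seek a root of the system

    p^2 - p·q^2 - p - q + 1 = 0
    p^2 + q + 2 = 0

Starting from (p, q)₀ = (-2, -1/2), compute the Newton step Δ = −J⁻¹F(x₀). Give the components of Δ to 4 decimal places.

(1.4203, 0.1812)

At (-2, -1/2): F = (8.0000, 5.5000).
Jacobian J = [[2·p - q^2 - 1, -2·p·q - 1], [2·p, 1]].
At the point, J = [[-5.2500, -3.0000], [-4.0000, 1.0000]] (det J = -17.2500).
Solving J·Δ = −F gives Δ = (1.4203, 0.1812).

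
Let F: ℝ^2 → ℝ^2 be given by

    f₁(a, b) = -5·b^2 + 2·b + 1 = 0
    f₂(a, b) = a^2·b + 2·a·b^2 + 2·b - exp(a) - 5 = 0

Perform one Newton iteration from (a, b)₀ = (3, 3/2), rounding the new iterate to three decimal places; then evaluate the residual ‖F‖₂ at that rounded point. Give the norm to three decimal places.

At (3, 3/2): F = (-7.250, 4.91446).
Jacobian J = [[0, -10·b + 2], [2·a·b + 2·b^2 - exp(a), a^2 + 4·a·b + 2]].
At the point, J = [[0.000, -13.000], [-6.58554, 29.000]] (det J = -85.61198).
Solving J·Δ = −F gives Δ = (-1.710, -0.558).
Then the next iterate is (a, b)₁ = (1.290, 0.942).
Re-evaluating at (1.290, 0.942): F = (-1.55282, -2.89181), so ‖F‖₂ = 3.282.

3.282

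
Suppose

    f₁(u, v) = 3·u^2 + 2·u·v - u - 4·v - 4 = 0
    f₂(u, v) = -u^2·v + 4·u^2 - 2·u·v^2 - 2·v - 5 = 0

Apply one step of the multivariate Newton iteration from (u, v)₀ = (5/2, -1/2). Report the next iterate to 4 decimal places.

(1.5496, 0.1051)

At (5/2, -1/2): F = (11.7500, 22.8750).
Jacobian J = [[6·u + 2·v - 1, 2·u - 4], [-2·u·v + 8·u - 2·v^2, -u^2 - 4·u·v - 2]].
At the point, J = [[13.0000, 1.0000], [22.0000, -3.2500]] (det J = -64.2500).
Solving J·Δ = −F gives Δ = (-0.9504, 0.6051).
Then the next iterate is (u, v)₁ = (1.5496, 0.1051).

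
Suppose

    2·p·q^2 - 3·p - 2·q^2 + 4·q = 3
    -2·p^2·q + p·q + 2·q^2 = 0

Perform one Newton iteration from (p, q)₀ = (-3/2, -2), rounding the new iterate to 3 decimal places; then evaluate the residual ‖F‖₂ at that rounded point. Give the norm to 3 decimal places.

9.343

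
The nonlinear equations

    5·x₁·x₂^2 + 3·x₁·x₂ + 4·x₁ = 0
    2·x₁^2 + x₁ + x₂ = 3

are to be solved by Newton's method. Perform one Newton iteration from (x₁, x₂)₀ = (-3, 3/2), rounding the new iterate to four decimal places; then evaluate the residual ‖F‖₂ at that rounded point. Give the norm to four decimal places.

18.4046

At (-3, 3/2): F = (-59.2500, 13.5000).
Jacobian J = [[5·x₂^2 + 3·x₂ + 4, 10·x₁·x₂ + 3·x₁], [4·x₁ + 1, 1]].
At the point, J = [[19.7500, -54.0000], [-11.0000, 1.0000]] (det J = -574.2500).
Solving J·Δ = −F gives Δ = (1.1663, -0.6707).
Then the next iterate is (x₁, x₂)₁ = (-1.8337, 0.8293).
Re-evaluating at (-1.8337, 0.8293): F = (-18.202393, 2.720511), so ‖F‖₂ = 18.4046.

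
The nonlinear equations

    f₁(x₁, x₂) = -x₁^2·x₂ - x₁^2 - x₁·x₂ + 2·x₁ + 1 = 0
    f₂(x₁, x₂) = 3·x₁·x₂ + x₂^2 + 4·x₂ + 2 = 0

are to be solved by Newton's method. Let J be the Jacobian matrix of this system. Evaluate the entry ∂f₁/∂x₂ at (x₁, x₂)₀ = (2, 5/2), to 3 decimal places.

-6.000

∂f₁/∂x₂ = -x₁^2 - x₁.
At (2, 5/2) this is -6.000.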